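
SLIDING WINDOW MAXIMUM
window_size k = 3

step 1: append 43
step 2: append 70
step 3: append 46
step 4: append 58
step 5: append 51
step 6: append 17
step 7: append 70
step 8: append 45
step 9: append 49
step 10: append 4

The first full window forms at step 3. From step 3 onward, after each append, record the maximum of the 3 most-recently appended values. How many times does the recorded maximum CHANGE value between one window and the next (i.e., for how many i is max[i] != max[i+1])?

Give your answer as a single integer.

step 1: append 43 -> window=[43] (not full yet)
step 2: append 70 -> window=[43, 70] (not full yet)
step 3: append 46 -> window=[43, 70, 46] -> max=70
step 4: append 58 -> window=[70, 46, 58] -> max=70
step 5: append 51 -> window=[46, 58, 51] -> max=58
step 6: append 17 -> window=[58, 51, 17] -> max=58
step 7: append 70 -> window=[51, 17, 70] -> max=70
step 8: append 45 -> window=[17, 70, 45] -> max=70
step 9: append 49 -> window=[70, 45, 49] -> max=70
step 10: append 4 -> window=[45, 49, 4] -> max=49
Recorded maximums: 70 70 58 58 70 70 70 49
Changes between consecutive maximums: 3

Answer: 3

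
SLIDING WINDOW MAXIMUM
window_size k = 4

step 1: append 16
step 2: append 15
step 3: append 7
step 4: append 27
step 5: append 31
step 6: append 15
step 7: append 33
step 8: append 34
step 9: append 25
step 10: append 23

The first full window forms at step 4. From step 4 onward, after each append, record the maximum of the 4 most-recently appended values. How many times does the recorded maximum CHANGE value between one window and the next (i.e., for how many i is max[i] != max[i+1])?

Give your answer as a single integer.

step 1: append 16 -> window=[16] (not full yet)
step 2: append 15 -> window=[16, 15] (not full yet)
step 3: append 7 -> window=[16, 15, 7] (not full yet)
step 4: append 27 -> window=[16, 15, 7, 27] -> max=27
step 5: append 31 -> window=[15, 7, 27, 31] -> max=31
step 6: append 15 -> window=[7, 27, 31, 15] -> max=31
step 7: append 33 -> window=[27, 31, 15, 33] -> max=33
step 8: append 34 -> window=[31, 15, 33, 34] -> max=34
step 9: append 25 -> window=[15, 33, 34, 25] -> max=34
step 10: append 23 -> window=[33, 34, 25, 23] -> max=34
Recorded maximums: 27 31 31 33 34 34 34
Changes between consecutive maximums: 3

Answer: 3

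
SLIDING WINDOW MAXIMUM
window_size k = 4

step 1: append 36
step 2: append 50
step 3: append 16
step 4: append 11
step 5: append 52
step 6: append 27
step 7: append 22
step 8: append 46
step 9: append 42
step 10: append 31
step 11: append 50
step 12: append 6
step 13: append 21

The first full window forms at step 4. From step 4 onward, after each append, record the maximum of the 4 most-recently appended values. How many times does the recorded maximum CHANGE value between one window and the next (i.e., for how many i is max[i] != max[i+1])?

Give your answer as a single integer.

Answer: 3

Derivation:
step 1: append 36 -> window=[36] (not full yet)
step 2: append 50 -> window=[36, 50] (not full yet)
step 3: append 16 -> window=[36, 50, 16] (not full yet)
step 4: append 11 -> window=[36, 50, 16, 11] -> max=50
step 5: append 52 -> window=[50, 16, 11, 52] -> max=52
step 6: append 27 -> window=[16, 11, 52, 27] -> max=52
step 7: append 22 -> window=[11, 52, 27, 22] -> max=52
step 8: append 46 -> window=[52, 27, 22, 46] -> max=52
step 9: append 42 -> window=[27, 22, 46, 42] -> max=46
step 10: append 31 -> window=[22, 46, 42, 31] -> max=46
step 11: append 50 -> window=[46, 42, 31, 50] -> max=50
step 12: append 6 -> window=[42, 31, 50, 6] -> max=50
step 13: append 21 -> window=[31, 50, 6, 21] -> max=50
Recorded maximums: 50 52 52 52 52 46 46 50 50 50
Changes between consecutive maximums: 3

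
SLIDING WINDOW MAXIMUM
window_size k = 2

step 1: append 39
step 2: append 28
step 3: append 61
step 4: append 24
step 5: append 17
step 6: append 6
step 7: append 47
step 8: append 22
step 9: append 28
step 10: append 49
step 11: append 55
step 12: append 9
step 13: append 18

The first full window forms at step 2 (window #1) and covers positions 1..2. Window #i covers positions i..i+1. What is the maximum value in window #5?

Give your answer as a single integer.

step 1: append 39 -> window=[39] (not full yet)
step 2: append 28 -> window=[39, 28] -> max=39
step 3: append 61 -> window=[28, 61] -> max=61
step 4: append 24 -> window=[61, 24] -> max=61
step 5: append 17 -> window=[24, 17] -> max=24
step 6: append 6 -> window=[17, 6] -> max=17
Window #5 max = 17

Answer: 17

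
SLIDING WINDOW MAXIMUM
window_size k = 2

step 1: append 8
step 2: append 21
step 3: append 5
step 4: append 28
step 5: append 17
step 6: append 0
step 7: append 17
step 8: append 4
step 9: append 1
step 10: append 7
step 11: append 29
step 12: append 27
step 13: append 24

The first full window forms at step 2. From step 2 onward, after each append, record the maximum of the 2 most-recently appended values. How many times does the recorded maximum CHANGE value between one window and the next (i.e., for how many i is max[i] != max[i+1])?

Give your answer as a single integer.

step 1: append 8 -> window=[8] (not full yet)
step 2: append 21 -> window=[8, 21] -> max=21
step 3: append 5 -> window=[21, 5] -> max=21
step 4: append 28 -> window=[5, 28] -> max=28
step 5: append 17 -> window=[28, 17] -> max=28
step 6: append 0 -> window=[17, 0] -> max=17
step 7: append 17 -> window=[0, 17] -> max=17
step 8: append 4 -> window=[17, 4] -> max=17
step 9: append 1 -> window=[4, 1] -> max=4
step 10: append 7 -> window=[1, 7] -> max=7
step 11: append 29 -> window=[7, 29] -> max=29
step 12: append 27 -> window=[29, 27] -> max=29
step 13: append 24 -> window=[27, 24] -> max=27
Recorded maximums: 21 21 28 28 17 17 17 4 7 29 29 27
Changes between consecutive maximums: 6

Answer: 6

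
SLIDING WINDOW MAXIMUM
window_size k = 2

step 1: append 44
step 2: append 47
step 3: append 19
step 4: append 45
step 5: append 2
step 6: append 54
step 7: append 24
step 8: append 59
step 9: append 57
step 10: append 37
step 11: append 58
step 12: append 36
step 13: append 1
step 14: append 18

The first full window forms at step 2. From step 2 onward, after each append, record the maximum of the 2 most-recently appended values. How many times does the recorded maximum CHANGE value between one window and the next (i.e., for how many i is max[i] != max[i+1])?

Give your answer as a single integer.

Answer: 7

Derivation:
step 1: append 44 -> window=[44] (not full yet)
step 2: append 47 -> window=[44, 47] -> max=47
step 3: append 19 -> window=[47, 19] -> max=47
step 4: append 45 -> window=[19, 45] -> max=45
step 5: append 2 -> window=[45, 2] -> max=45
step 6: append 54 -> window=[2, 54] -> max=54
step 7: append 24 -> window=[54, 24] -> max=54
step 8: append 59 -> window=[24, 59] -> max=59
step 9: append 57 -> window=[59, 57] -> max=59
step 10: append 37 -> window=[57, 37] -> max=57
step 11: append 58 -> window=[37, 58] -> max=58
step 12: append 36 -> window=[58, 36] -> max=58
step 13: append 1 -> window=[36, 1] -> max=36
step 14: append 18 -> window=[1, 18] -> max=18
Recorded maximums: 47 47 45 45 54 54 59 59 57 58 58 36 18
Changes between consecutive maximums: 7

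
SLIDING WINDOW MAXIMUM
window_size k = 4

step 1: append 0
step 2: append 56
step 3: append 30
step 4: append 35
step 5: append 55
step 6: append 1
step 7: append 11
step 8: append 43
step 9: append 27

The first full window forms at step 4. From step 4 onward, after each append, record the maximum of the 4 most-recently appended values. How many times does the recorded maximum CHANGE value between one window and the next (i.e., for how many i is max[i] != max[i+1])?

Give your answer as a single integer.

Answer: 2

Derivation:
step 1: append 0 -> window=[0] (not full yet)
step 2: append 56 -> window=[0, 56] (not full yet)
step 3: append 30 -> window=[0, 56, 30] (not full yet)
step 4: append 35 -> window=[0, 56, 30, 35] -> max=56
step 5: append 55 -> window=[56, 30, 35, 55] -> max=56
step 6: append 1 -> window=[30, 35, 55, 1] -> max=55
step 7: append 11 -> window=[35, 55, 1, 11] -> max=55
step 8: append 43 -> window=[55, 1, 11, 43] -> max=55
step 9: append 27 -> window=[1, 11, 43, 27] -> max=43
Recorded maximums: 56 56 55 55 55 43
Changes between consecutive maximums: 2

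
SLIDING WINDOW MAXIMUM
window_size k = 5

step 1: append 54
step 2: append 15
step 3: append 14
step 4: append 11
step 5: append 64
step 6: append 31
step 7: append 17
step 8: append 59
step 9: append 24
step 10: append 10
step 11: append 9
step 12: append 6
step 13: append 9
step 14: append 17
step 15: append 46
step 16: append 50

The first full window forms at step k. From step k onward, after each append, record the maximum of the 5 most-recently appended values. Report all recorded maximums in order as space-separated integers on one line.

Answer: 64 64 64 64 64 59 59 59 24 17 46 50

Derivation:
step 1: append 54 -> window=[54] (not full yet)
step 2: append 15 -> window=[54, 15] (not full yet)
step 3: append 14 -> window=[54, 15, 14] (not full yet)
step 4: append 11 -> window=[54, 15, 14, 11] (not full yet)
step 5: append 64 -> window=[54, 15, 14, 11, 64] -> max=64
step 6: append 31 -> window=[15, 14, 11, 64, 31] -> max=64
step 7: append 17 -> window=[14, 11, 64, 31, 17] -> max=64
step 8: append 59 -> window=[11, 64, 31, 17, 59] -> max=64
step 9: append 24 -> window=[64, 31, 17, 59, 24] -> max=64
step 10: append 10 -> window=[31, 17, 59, 24, 10] -> max=59
step 11: append 9 -> window=[17, 59, 24, 10, 9] -> max=59
step 12: append 6 -> window=[59, 24, 10, 9, 6] -> max=59
step 13: append 9 -> window=[24, 10, 9, 6, 9] -> max=24
step 14: append 17 -> window=[10, 9, 6, 9, 17] -> max=17
step 15: append 46 -> window=[9, 6, 9, 17, 46] -> max=46
step 16: append 50 -> window=[6, 9, 17, 46, 50] -> max=50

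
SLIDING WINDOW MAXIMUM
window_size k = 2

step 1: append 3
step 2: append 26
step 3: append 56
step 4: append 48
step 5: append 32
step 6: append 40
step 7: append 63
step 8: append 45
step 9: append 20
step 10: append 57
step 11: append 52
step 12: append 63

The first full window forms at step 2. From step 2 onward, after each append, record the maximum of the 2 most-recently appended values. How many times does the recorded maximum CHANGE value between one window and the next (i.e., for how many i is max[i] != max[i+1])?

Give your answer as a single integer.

step 1: append 3 -> window=[3] (not full yet)
step 2: append 26 -> window=[3, 26] -> max=26
step 3: append 56 -> window=[26, 56] -> max=56
step 4: append 48 -> window=[56, 48] -> max=56
step 5: append 32 -> window=[48, 32] -> max=48
step 6: append 40 -> window=[32, 40] -> max=40
step 7: append 63 -> window=[40, 63] -> max=63
step 8: append 45 -> window=[63, 45] -> max=63
step 9: append 20 -> window=[45, 20] -> max=45
step 10: append 57 -> window=[20, 57] -> max=57
step 11: append 52 -> window=[57, 52] -> max=57
step 12: append 63 -> window=[52, 63] -> max=63
Recorded maximums: 26 56 56 48 40 63 63 45 57 57 63
Changes between consecutive maximums: 7

Answer: 7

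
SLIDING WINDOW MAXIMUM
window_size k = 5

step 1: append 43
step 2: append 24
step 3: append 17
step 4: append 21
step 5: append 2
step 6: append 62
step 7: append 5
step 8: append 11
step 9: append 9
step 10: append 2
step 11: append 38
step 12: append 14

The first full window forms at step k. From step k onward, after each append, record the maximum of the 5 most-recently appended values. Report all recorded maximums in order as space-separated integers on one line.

Answer: 43 62 62 62 62 62 38 38

Derivation:
step 1: append 43 -> window=[43] (not full yet)
step 2: append 24 -> window=[43, 24] (not full yet)
step 3: append 17 -> window=[43, 24, 17] (not full yet)
step 4: append 21 -> window=[43, 24, 17, 21] (not full yet)
step 5: append 2 -> window=[43, 24, 17, 21, 2] -> max=43
step 6: append 62 -> window=[24, 17, 21, 2, 62] -> max=62
step 7: append 5 -> window=[17, 21, 2, 62, 5] -> max=62
step 8: append 11 -> window=[21, 2, 62, 5, 11] -> max=62
step 9: append 9 -> window=[2, 62, 5, 11, 9] -> max=62
step 10: append 2 -> window=[62, 5, 11, 9, 2] -> max=62
step 11: append 38 -> window=[5, 11, 9, 2, 38] -> max=38
step 12: append 14 -> window=[11, 9, 2, 38, 14] -> max=38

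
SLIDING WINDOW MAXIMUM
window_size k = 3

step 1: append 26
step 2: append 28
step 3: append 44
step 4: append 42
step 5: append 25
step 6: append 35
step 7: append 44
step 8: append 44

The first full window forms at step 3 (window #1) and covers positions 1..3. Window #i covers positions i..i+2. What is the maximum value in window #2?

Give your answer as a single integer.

Answer: 44

Derivation:
step 1: append 26 -> window=[26] (not full yet)
step 2: append 28 -> window=[26, 28] (not full yet)
step 3: append 44 -> window=[26, 28, 44] -> max=44
step 4: append 42 -> window=[28, 44, 42] -> max=44
Window #2 max = 44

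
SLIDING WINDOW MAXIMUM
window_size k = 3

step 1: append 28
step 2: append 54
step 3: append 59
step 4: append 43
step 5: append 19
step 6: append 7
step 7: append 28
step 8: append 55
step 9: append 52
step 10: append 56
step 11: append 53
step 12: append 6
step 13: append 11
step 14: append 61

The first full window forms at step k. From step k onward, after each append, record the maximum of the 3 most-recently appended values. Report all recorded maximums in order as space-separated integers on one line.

Answer: 59 59 59 43 28 55 55 56 56 56 53 61

Derivation:
step 1: append 28 -> window=[28] (not full yet)
step 2: append 54 -> window=[28, 54] (not full yet)
step 3: append 59 -> window=[28, 54, 59] -> max=59
step 4: append 43 -> window=[54, 59, 43] -> max=59
step 5: append 19 -> window=[59, 43, 19] -> max=59
step 6: append 7 -> window=[43, 19, 7] -> max=43
step 7: append 28 -> window=[19, 7, 28] -> max=28
step 8: append 55 -> window=[7, 28, 55] -> max=55
step 9: append 52 -> window=[28, 55, 52] -> max=55
step 10: append 56 -> window=[55, 52, 56] -> max=56
step 11: append 53 -> window=[52, 56, 53] -> max=56
step 12: append 6 -> window=[56, 53, 6] -> max=56
step 13: append 11 -> window=[53, 6, 11] -> max=53
step 14: append 61 -> window=[6, 11, 61] -> max=61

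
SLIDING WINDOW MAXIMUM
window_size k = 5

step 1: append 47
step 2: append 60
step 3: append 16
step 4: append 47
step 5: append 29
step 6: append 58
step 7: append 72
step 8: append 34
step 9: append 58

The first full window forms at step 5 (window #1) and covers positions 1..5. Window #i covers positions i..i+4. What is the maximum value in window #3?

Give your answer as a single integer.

Answer: 72

Derivation:
step 1: append 47 -> window=[47] (not full yet)
step 2: append 60 -> window=[47, 60] (not full yet)
step 3: append 16 -> window=[47, 60, 16] (not full yet)
step 4: append 47 -> window=[47, 60, 16, 47] (not full yet)
step 5: append 29 -> window=[47, 60, 16, 47, 29] -> max=60
step 6: append 58 -> window=[60, 16, 47, 29, 58] -> max=60
step 7: append 72 -> window=[16, 47, 29, 58, 72] -> max=72
Window #3 max = 72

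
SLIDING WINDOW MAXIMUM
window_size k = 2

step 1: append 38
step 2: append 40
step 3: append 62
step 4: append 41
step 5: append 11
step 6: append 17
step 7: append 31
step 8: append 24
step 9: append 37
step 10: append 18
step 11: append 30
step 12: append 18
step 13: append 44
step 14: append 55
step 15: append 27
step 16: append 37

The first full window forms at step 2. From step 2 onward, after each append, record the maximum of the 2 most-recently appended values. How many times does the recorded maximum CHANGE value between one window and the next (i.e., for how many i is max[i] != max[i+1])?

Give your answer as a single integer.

step 1: append 38 -> window=[38] (not full yet)
step 2: append 40 -> window=[38, 40] -> max=40
step 3: append 62 -> window=[40, 62] -> max=62
step 4: append 41 -> window=[62, 41] -> max=62
step 5: append 11 -> window=[41, 11] -> max=41
step 6: append 17 -> window=[11, 17] -> max=17
step 7: append 31 -> window=[17, 31] -> max=31
step 8: append 24 -> window=[31, 24] -> max=31
step 9: append 37 -> window=[24, 37] -> max=37
step 10: append 18 -> window=[37, 18] -> max=37
step 11: append 30 -> window=[18, 30] -> max=30
step 12: append 18 -> window=[30, 18] -> max=30
step 13: append 44 -> window=[18, 44] -> max=44
step 14: append 55 -> window=[44, 55] -> max=55
step 15: append 27 -> window=[55, 27] -> max=55
step 16: append 37 -> window=[27, 37] -> max=37
Recorded maximums: 40 62 62 41 17 31 31 37 37 30 30 44 55 55 37
Changes between consecutive maximums: 9

Answer: 9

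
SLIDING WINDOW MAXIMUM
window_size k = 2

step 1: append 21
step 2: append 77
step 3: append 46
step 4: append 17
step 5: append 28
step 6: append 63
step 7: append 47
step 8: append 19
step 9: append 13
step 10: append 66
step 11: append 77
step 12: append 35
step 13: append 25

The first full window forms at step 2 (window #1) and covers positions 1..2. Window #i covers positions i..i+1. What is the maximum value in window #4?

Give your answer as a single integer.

step 1: append 21 -> window=[21] (not full yet)
step 2: append 77 -> window=[21, 77] -> max=77
step 3: append 46 -> window=[77, 46] -> max=77
step 4: append 17 -> window=[46, 17] -> max=46
step 5: append 28 -> window=[17, 28] -> max=28
Window #4 max = 28

Answer: 28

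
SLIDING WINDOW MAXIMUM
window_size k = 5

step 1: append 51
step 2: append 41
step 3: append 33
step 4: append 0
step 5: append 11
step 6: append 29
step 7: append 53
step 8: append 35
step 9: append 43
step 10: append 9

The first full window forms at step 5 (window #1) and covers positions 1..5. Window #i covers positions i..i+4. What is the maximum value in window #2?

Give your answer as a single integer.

step 1: append 51 -> window=[51] (not full yet)
step 2: append 41 -> window=[51, 41] (not full yet)
step 3: append 33 -> window=[51, 41, 33] (not full yet)
step 4: append 0 -> window=[51, 41, 33, 0] (not full yet)
step 5: append 11 -> window=[51, 41, 33, 0, 11] -> max=51
step 6: append 29 -> window=[41, 33, 0, 11, 29] -> max=41
Window #2 max = 41

Answer: 41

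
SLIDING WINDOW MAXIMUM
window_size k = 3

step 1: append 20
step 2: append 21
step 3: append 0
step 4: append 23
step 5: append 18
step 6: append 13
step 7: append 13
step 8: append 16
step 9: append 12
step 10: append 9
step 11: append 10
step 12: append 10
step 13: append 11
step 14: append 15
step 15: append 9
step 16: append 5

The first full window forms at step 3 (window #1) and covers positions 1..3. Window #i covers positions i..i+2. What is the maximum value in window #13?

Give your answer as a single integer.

step 1: append 20 -> window=[20] (not full yet)
step 2: append 21 -> window=[20, 21] (not full yet)
step 3: append 0 -> window=[20, 21, 0] -> max=21
step 4: append 23 -> window=[21, 0, 23] -> max=23
step 5: append 18 -> window=[0, 23, 18] -> max=23
step 6: append 13 -> window=[23, 18, 13] -> max=23
step 7: append 13 -> window=[18, 13, 13] -> max=18
step 8: append 16 -> window=[13, 13, 16] -> max=16
step 9: append 12 -> window=[13, 16, 12] -> max=16
step 10: append 9 -> window=[16, 12, 9] -> max=16
step 11: append 10 -> window=[12, 9, 10] -> max=12
step 12: append 10 -> window=[9, 10, 10] -> max=10
step 13: append 11 -> window=[10, 10, 11] -> max=11
step 14: append 15 -> window=[10, 11, 15] -> max=15
step 15: append 9 -> window=[11, 15, 9] -> max=15
Window #13 max = 15

Answer: 15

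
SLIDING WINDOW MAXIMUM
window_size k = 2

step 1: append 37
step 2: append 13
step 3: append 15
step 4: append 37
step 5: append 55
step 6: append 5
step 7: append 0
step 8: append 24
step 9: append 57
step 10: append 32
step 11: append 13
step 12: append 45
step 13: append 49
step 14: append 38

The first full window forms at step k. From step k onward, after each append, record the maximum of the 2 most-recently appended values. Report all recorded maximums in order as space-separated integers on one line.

step 1: append 37 -> window=[37] (not full yet)
step 2: append 13 -> window=[37, 13] -> max=37
step 3: append 15 -> window=[13, 15] -> max=15
step 4: append 37 -> window=[15, 37] -> max=37
step 5: append 55 -> window=[37, 55] -> max=55
step 6: append 5 -> window=[55, 5] -> max=55
step 7: append 0 -> window=[5, 0] -> max=5
step 8: append 24 -> window=[0, 24] -> max=24
step 9: append 57 -> window=[24, 57] -> max=57
step 10: append 32 -> window=[57, 32] -> max=57
step 11: append 13 -> window=[32, 13] -> max=32
step 12: append 45 -> window=[13, 45] -> max=45
step 13: append 49 -> window=[45, 49] -> max=49
step 14: append 38 -> window=[49, 38] -> max=49

Answer: 37 15 37 55 55 5 24 57 57 32 45 49 49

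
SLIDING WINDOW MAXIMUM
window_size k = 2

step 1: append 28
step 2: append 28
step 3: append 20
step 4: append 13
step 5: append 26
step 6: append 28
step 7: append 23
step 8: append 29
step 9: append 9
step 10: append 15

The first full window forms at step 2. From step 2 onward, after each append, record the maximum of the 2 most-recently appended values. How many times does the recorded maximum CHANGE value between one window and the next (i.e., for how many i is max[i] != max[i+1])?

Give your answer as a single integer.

step 1: append 28 -> window=[28] (not full yet)
step 2: append 28 -> window=[28, 28] -> max=28
step 3: append 20 -> window=[28, 20] -> max=28
step 4: append 13 -> window=[20, 13] -> max=20
step 5: append 26 -> window=[13, 26] -> max=26
step 6: append 28 -> window=[26, 28] -> max=28
step 7: append 23 -> window=[28, 23] -> max=28
step 8: append 29 -> window=[23, 29] -> max=29
step 9: append 9 -> window=[29, 9] -> max=29
step 10: append 15 -> window=[9, 15] -> max=15
Recorded maximums: 28 28 20 26 28 28 29 29 15
Changes between consecutive maximums: 5

Answer: 5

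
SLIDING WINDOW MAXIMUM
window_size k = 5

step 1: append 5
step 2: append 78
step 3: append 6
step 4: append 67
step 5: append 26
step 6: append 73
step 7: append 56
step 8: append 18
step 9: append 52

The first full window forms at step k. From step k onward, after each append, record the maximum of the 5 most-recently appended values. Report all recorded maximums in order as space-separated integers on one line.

step 1: append 5 -> window=[5] (not full yet)
step 2: append 78 -> window=[5, 78] (not full yet)
step 3: append 6 -> window=[5, 78, 6] (not full yet)
step 4: append 67 -> window=[5, 78, 6, 67] (not full yet)
step 5: append 26 -> window=[5, 78, 6, 67, 26] -> max=78
step 6: append 73 -> window=[78, 6, 67, 26, 73] -> max=78
step 7: append 56 -> window=[6, 67, 26, 73, 56] -> max=73
step 8: append 18 -> window=[67, 26, 73, 56, 18] -> max=73
step 9: append 52 -> window=[26, 73, 56, 18, 52] -> max=73

Answer: 78 78 73 73 73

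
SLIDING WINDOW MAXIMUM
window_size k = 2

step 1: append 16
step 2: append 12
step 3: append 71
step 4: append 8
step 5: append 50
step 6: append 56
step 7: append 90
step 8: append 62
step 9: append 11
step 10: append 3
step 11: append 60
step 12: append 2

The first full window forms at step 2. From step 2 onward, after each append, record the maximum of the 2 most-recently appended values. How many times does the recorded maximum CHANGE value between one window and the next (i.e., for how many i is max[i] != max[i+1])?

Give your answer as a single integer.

Answer: 7

Derivation:
step 1: append 16 -> window=[16] (not full yet)
step 2: append 12 -> window=[16, 12] -> max=16
step 3: append 71 -> window=[12, 71] -> max=71
step 4: append 8 -> window=[71, 8] -> max=71
step 5: append 50 -> window=[8, 50] -> max=50
step 6: append 56 -> window=[50, 56] -> max=56
step 7: append 90 -> window=[56, 90] -> max=90
step 8: append 62 -> window=[90, 62] -> max=90
step 9: append 11 -> window=[62, 11] -> max=62
step 10: append 3 -> window=[11, 3] -> max=11
step 11: append 60 -> window=[3, 60] -> max=60
step 12: append 2 -> window=[60, 2] -> max=60
Recorded maximums: 16 71 71 50 56 90 90 62 11 60 60
Changes between consecutive maximums: 7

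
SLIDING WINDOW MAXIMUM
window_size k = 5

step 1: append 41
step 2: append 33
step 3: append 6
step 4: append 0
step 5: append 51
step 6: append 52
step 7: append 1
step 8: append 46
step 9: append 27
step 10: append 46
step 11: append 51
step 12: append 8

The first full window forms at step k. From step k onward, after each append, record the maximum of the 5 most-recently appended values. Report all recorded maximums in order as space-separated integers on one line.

step 1: append 41 -> window=[41] (not full yet)
step 2: append 33 -> window=[41, 33] (not full yet)
step 3: append 6 -> window=[41, 33, 6] (not full yet)
step 4: append 0 -> window=[41, 33, 6, 0] (not full yet)
step 5: append 51 -> window=[41, 33, 6, 0, 51] -> max=51
step 6: append 52 -> window=[33, 6, 0, 51, 52] -> max=52
step 7: append 1 -> window=[6, 0, 51, 52, 1] -> max=52
step 8: append 46 -> window=[0, 51, 52, 1, 46] -> max=52
step 9: append 27 -> window=[51, 52, 1, 46, 27] -> max=52
step 10: append 46 -> window=[52, 1, 46, 27, 46] -> max=52
step 11: append 51 -> window=[1, 46, 27, 46, 51] -> max=51
step 12: append 8 -> window=[46, 27, 46, 51, 8] -> max=51

Answer: 51 52 52 52 52 52 51 51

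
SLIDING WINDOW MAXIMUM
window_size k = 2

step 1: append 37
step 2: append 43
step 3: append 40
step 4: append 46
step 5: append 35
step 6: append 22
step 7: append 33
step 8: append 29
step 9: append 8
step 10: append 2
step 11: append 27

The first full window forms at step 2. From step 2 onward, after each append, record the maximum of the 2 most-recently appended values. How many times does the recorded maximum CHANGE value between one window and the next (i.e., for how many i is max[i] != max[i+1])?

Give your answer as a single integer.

step 1: append 37 -> window=[37] (not full yet)
step 2: append 43 -> window=[37, 43] -> max=43
step 3: append 40 -> window=[43, 40] -> max=43
step 4: append 46 -> window=[40, 46] -> max=46
step 5: append 35 -> window=[46, 35] -> max=46
step 6: append 22 -> window=[35, 22] -> max=35
step 7: append 33 -> window=[22, 33] -> max=33
step 8: append 29 -> window=[33, 29] -> max=33
step 9: append 8 -> window=[29, 8] -> max=29
step 10: append 2 -> window=[8, 2] -> max=8
step 11: append 27 -> window=[2, 27] -> max=27
Recorded maximums: 43 43 46 46 35 33 33 29 8 27
Changes between consecutive maximums: 6

Answer: 6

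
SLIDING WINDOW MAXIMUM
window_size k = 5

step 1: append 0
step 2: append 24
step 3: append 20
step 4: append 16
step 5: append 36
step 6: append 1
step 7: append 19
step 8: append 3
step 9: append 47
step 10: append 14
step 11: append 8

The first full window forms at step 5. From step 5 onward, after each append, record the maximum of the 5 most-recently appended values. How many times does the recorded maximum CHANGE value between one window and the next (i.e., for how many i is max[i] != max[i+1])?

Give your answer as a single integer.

Answer: 1

Derivation:
step 1: append 0 -> window=[0] (not full yet)
step 2: append 24 -> window=[0, 24] (not full yet)
step 3: append 20 -> window=[0, 24, 20] (not full yet)
step 4: append 16 -> window=[0, 24, 20, 16] (not full yet)
step 5: append 36 -> window=[0, 24, 20, 16, 36] -> max=36
step 6: append 1 -> window=[24, 20, 16, 36, 1] -> max=36
step 7: append 19 -> window=[20, 16, 36, 1, 19] -> max=36
step 8: append 3 -> window=[16, 36, 1, 19, 3] -> max=36
step 9: append 47 -> window=[36, 1, 19, 3, 47] -> max=47
step 10: append 14 -> window=[1, 19, 3, 47, 14] -> max=47
step 11: append 8 -> window=[19, 3, 47, 14, 8] -> max=47
Recorded maximums: 36 36 36 36 47 47 47
Changes between consecutive maximums: 1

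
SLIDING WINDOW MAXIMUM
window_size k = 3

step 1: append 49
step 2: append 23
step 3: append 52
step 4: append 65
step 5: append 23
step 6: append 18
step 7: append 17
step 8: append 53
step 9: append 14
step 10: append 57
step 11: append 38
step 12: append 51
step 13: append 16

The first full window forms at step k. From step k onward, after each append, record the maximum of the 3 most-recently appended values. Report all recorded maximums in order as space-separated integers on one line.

step 1: append 49 -> window=[49] (not full yet)
step 2: append 23 -> window=[49, 23] (not full yet)
step 3: append 52 -> window=[49, 23, 52] -> max=52
step 4: append 65 -> window=[23, 52, 65] -> max=65
step 5: append 23 -> window=[52, 65, 23] -> max=65
step 6: append 18 -> window=[65, 23, 18] -> max=65
step 7: append 17 -> window=[23, 18, 17] -> max=23
step 8: append 53 -> window=[18, 17, 53] -> max=53
step 9: append 14 -> window=[17, 53, 14] -> max=53
step 10: append 57 -> window=[53, 14, 57] -> max=57
step 11: append 38 -> window=[14, 57, 38] -> max=57
step 12: append 51 -> window=[57, 38, 51] -> max=57
step 13: append 16 -> window=[38, 51, 16] -> max=51

Answer: 52 65 65 65 23 53 53 57 57 57 51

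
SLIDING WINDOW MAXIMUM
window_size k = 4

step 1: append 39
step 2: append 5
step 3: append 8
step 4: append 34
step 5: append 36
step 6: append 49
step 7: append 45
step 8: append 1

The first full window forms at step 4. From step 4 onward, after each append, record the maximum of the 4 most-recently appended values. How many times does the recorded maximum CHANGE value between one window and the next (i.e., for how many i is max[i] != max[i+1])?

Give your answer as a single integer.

Answer: 2

Derivation:
step 1: append 39 -> window=[39] (not full yet)
step 2: append 5 -> window=[39, 5] (not full yet)
step 3: append 8 -> window=[39, 5, 8] (not full yet)
step 4: append 34 -> window=[39, 5, 8, 34] -> max=39
step 5: append 36 -> window=[5, 8, 34, 36] -> max=36
step 6: append 49 -> window=[8, 34, 36, 49] -> max=49
step 7: append 45 -> window=[34, 36, 49, 45] -> max=49
step 8: append 1 -> window=[36, 49, 45, 1] -> max=49
Recorded maximums: 39 36 49 49 49
Changes between consecutive maximums: 2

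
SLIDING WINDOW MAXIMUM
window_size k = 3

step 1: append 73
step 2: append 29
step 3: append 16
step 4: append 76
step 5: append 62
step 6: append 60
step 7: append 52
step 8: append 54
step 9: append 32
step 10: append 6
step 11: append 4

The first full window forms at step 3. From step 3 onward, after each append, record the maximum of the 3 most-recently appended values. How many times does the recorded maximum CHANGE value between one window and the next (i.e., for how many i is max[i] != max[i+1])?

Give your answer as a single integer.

Answer: 5

Derivation:
step 1: append 73 -> window=[73] (not full yet)
step 2: append 29 -> window=[73, 29] (not full yet)
step 3: append 16 -> window=[73, 29, 16] -> max=73
step 4: append 76 -> window=[29, 16, 76] -> max=76
step 5: append 62 -> window=[16, 76, 62] -> max=76
step 6: append 60 -> window=[76, 62, 60] -> max=76
step 7: append 52 -> window=[62, 60, 52] -> max=62
step 8: append 54 -> window=[60, 52, 54] -> max=60
step 9: append 32 -> window=[52, 54, 32] -> max=54
step 10: append 6 -> window=[54, 32, 6] -> max=54
step 11: append 4 -> window=[32, 6, 4] -> max=32
Recorded maximums: 73 76 76 76 62 60 54 54 32
Changes between consecutive maximums: 5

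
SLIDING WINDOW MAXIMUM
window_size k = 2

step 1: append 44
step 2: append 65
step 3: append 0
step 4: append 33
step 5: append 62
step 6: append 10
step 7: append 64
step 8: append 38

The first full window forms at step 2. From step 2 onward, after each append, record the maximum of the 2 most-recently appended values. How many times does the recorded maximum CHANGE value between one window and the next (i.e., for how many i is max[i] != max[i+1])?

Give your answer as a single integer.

step 1: append 44 -> window=[44] (not full yet)
step 2: append 65 -> window=[44, 65] -> max=65
step 3: append 0 -> window=[65, 0] -> max=65
step 4: append 33 -> window=[0, 33] -> max=33
step 5: append 62 -> window=[33, 62] -> max=62
step 6: append 10 -> window=[62, 10] -> max=62
step 7: append 64 -> window=[10, 64] -> max=64
step 8: append 38 -> window=[64, 38] -> max=64
Recorded maximums: 65 65 33 62 62 64 64
Changes between consecutive maximums: 3

Answer: 3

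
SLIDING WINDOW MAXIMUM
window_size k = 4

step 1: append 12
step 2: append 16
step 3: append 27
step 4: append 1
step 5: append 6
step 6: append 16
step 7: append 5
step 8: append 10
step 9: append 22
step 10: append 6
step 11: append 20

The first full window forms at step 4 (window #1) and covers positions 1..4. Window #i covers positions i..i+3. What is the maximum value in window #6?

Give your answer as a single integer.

Answer: 22

Derivation:
step 1: append 12 -> window=[12] (not full yet)
step 2: append 16 -> window=[12, 16] (not full yet)
step 3: append 27 -> window=[12, 16, 27] (not full yet)
step 4: append 1 -> window=[12, 16, 27, 1] -> max=27
step 5: append 6 -> window=[16, 27, 1, 6] -> max=27
step 6: append 16 -> window=[27, 1, 6, 16] -> max=27
step 7: append 5 -> window=[1, 6, 16, 5] -> max=16
step 8: append 10 -> window=[6, 16, 5, 10] -> max=16
step 9: append 22 -> window=[16, 5, 10, 22] -> max=22
Window #6 max = 22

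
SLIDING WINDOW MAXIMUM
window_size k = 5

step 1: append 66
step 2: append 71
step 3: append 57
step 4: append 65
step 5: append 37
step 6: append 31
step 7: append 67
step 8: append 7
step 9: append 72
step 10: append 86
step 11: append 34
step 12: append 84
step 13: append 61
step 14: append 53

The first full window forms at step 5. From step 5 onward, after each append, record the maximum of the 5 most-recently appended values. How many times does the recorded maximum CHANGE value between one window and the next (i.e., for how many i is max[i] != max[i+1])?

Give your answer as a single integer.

step 1: append 66 -> window=[66] (not full yet)
step 2: append 71 -> window=[66, 71] (not full yet)
step 3: append 57 -> window=[66, 71, 57] (not full yet)
step 4: append 65 -> window=[66, 71, 57, 65] (not full yet)
step 5: append 37 -> window=[66, 71, 57, 65, 37] -> max=71
step 6: append 31 -> window=[71, 57, 65, 37, 31] -> max=71
step 7: append 67 -> window=[57, 65, 37, 31, 67] -> max=67
step 8: append 7 -> window=[65, 37, 31, 67, 7] -> max=67
step 9: append 72 -> window=[37, 31, 67, 7, 72] -> max=72
step 10: append 86 -> window=[31, 67, 7, 72, 86] -> max=86
step 11: append 34 -> window=[67, 7, 72, 86, 34] -> max=86
step 12: append 84 -> window=[7, 72, 86, 34, 84] -> max=86
step 13: append 61 -> window=[72, 86, 34, 84, 61] -> max=86
step 14: append 53 -> window=[86, 34, 84, 61, 53] -> max=86
Recorded maximums: 71 71 67 67 72 86 86 86 86 86
Changes between consecutive maximums: 3

Answer: 3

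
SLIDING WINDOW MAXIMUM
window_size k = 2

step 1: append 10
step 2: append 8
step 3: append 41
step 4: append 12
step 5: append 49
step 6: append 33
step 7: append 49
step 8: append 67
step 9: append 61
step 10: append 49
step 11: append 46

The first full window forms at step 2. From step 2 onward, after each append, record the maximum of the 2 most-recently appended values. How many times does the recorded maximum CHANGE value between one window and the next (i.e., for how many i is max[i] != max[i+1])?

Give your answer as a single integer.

Answer: 5

Derivation:
step 1: append 10 -> window=[10] (not full yet)
step 2: append 8 -> window=[10, 8] -> max=10
step 3: append 41 -> window=[8, 41] -> max=41
step 4: append 12 -> window=[41, 12] -> max=41
step 5: append 49 -> window=[12, 49] -> max=49
step 6: append 33 -> window=[49, 33] -> max=49
step 7: append 49 -> window=[33, 49] -> max=49
step 8: append 67 -> window=[49, 67] -> max=67
step 9: append 61 -> window=[67, 61] -> max=67
step 10: append 49 -> window=[61, 49] -> max=61
step 11: append 46 -> window=[49, 46] -> max=49
Recorded maximums: 10 41 41 49 49 49 67 67 61 49
Changes between consecutive maximums: 5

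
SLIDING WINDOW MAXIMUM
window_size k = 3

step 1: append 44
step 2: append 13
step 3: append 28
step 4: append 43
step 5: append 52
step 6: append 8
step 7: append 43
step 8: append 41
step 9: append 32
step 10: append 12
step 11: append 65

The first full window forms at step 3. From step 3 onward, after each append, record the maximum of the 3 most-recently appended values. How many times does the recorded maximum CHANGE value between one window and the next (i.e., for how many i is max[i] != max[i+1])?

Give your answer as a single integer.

step 1: append 44 -> window=[44] (not full yet)
step 2: append 13 -> window=[44, 13] (not full yet)
step 3: append 28 -> window=[44, 13, 28] -> max=44
step 4: append 43 -> window=[13, 28, 43] -> max=43
step 5: append 52 -> window=[28, 43, 52] -> max=52
step 6: append 8 -> window=[43, 52, 8] -> max=52
step 7: append 43 -> window=[52, 8, 43] -> max=52
step 8: append 41 -> window=[8, 43, 41] -> max=43
step 9: append 32 -> window=[43, 41, 32] -> max=43
step 10: append 12 -> window=[41, 32, 12] -> max=41
step 11: append 65 -> window=[32, 12, 65] -> max=65
Recorded maximums: 44 43 52 52 52 43 43 41 65
Changes between consecutive maximums: 5

Answer: 5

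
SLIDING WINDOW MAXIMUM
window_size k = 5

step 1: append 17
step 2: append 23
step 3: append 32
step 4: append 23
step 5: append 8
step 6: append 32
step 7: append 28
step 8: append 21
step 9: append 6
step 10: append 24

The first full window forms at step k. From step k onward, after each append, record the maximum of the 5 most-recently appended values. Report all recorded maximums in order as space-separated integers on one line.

Answer: 32 32 32 32 32 32

Derivation:
step 1: append 17 -> window=[17] (not full yet)
step 2: append 23 -> window=[17, 23] (not full yet)
step 3: append 32 -> window=[17, 23, 32] (not full yet)
step 4: append 23 -> window=[17, 23, 32, 23] (not full yet)
step 5: append 8 -> window=[17, 23, 32, 23, 8] -> max=32
step 6: append 32 -> window=[23, 32, 23, 8, 32] -> max=32
step 7: append 28 -> window=[32, 23, 8, 32, 28] -> max=32
step 8: append 21 -> window=[23, 8, 32, 28, 21] -> max=32
step 9: append 6 -> window=[8, 32, 28, 21, 6] -> max=32
step 10: append 24 -> window=[32, 28, 21, 6, 24] -> max=32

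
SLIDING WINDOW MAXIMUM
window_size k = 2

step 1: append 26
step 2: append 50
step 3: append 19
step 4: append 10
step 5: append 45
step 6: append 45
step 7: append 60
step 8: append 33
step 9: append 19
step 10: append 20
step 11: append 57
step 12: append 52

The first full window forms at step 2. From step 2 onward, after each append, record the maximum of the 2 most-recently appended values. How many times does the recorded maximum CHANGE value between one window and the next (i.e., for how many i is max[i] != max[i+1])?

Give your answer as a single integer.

step 1: append 26 -> window=[26] (not full yet)
step 2: append 50 -> window=[26, 50] -> max=50
step 3: append 19 -> window=[50, 19] -> max=50
step 4: append 10 -> window=[19, 10] -> max=19
step 5: append 45 -> window=[10, 45] -> max=45
step 6: append 45 -> window=[45, 45] -> max=45
step 7: append 60 -> window=[45, 60] -> max=60
step 8: append 33 -> window=[60, 33] -> max=60
step 9: append 19 -> window=[33, 19] -> max=33
step 10: append 20 -> window=[19, 20] -> max=20
step 11: append 57 -> window=[20, 57] -> max=57
step 12: append 52 -> window=[57, 52] -> max=57
Recorded maximums: 50 50 19 45 45 60 60 33 20 57 57
Changes between consecutive maximums: 6

Answer: 6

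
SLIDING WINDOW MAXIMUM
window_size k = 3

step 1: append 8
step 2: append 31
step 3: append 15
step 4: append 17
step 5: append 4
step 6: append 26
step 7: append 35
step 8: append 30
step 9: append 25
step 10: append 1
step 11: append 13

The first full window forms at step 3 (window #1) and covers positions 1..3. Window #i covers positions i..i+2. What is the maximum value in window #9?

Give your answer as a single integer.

Answer: 25

Derivation:
step 1: append 8 -> window=[8] (not full yet)
step 2: append 31 -> window=[8, 31] (not full yet)
step 3: append 15 -> window=[8, 31, 15] -> max=31
step 4: append 17 -> window=[31, 15, 17] -> max=31
step 5: append 4 -> window=[15, 17, 4] -> max=17
step 6: append 26 -> window=[17, 4, 26] -> max=26
step 7: append 35 -> window=[4, 26, 35] -> max=35
step 8: append 30 -> window=[26, 35, 30] -> max=35
step 9: append 25 -> window=[35, 30, 25] -> max=35
step 10: append 1 -> window=[30, 25, 1] -> max=30
step 11: append 13 -> window=[25, 1, 13] -> max=25
Window #9 max = 25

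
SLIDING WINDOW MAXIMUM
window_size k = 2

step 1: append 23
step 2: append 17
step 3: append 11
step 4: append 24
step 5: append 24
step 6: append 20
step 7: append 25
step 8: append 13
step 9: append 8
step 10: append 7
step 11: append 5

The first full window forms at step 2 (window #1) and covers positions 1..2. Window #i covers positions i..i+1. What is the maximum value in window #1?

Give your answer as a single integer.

step 1: append 23 -> window=[23] (not full yet)
step 2: append 17 -> window=[23, 17] -> max=23
Window #1 max = 23

Answer: 23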